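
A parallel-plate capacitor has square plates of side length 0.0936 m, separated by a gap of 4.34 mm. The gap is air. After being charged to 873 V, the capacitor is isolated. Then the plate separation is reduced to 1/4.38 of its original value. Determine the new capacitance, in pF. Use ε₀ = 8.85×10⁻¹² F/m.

A = (0.0936 m)² = 8.76×10⁻³ m².
Initially C₁ = ε₀A/d = 8.85×10⁻¹² × 8.76×10⁻³ / 4.34×10⁻³ = 1.79×10⁻¹¹ F.
C = ε₀A/d scales as 1/d, so C₂/C₁ = d₁/d₂ = 4.38.
C₂ = 4.38 × 1.79×10⁻¹¹ = 7.82×10⁻¹¹ F.

C ≈ 78.2 pF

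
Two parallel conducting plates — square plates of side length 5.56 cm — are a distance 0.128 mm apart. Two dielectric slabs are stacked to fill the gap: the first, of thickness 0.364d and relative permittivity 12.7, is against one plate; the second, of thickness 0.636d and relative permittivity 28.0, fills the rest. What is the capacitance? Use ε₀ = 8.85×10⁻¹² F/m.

C ≈ 4.16 nF

A = (5.56 cm)² = 3.09×10⁻³ m².
Stacked slabs ⇒ two capacitors in series, each with the full plate area.
C₁ = κ₁ε₀A/d₁ = 12.7 × 8.85×10⁻¹² × 3.09×10⁻³ / 4.66×10⁻⁵ = 7.46×10⁻⁹ F.
C₂ = κ₂ε₀A/d₂ = 28.0 × 8.85×10⁻¹² × 3.09×10⁻³ / 8.14×10⁻⁵ = 9.41×10⁻⁹ F.
C = (1/C₁ + 1/C₂)⁻¹ = 4.16×10⁻⁹ F.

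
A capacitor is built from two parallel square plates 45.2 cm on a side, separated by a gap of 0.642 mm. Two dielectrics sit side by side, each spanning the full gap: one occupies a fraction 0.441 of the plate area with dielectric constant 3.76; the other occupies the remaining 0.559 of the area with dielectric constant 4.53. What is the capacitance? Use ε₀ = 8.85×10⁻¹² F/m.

C ≈ 11.8 nF

A = (45.2 cm)² = 0.204 m².
Side-by-side slabs ⇒ two capacitors in parallel, each spanning the full gap.
C₁ = κ₁ε₀A₁/d = 3.76 × 8.85×10⁻¹² × 9.01×10⁻² / 6.42×10⁻⁴ = 4.67×10⁻⁹ F.
C₂ = κ₂ε₀A₂/d = 4.53 × 8.85×10⁻¹² × 0.114 / 6.42×10⁻⁴ = 7.13×10⁻⁹ F.
C = C₁ + C₂ = 1.18×10⁻⁸ F.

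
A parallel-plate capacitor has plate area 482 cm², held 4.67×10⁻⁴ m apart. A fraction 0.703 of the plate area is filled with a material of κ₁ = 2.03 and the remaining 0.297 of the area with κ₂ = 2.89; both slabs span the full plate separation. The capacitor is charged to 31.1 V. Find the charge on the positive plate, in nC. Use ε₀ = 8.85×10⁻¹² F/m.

A = 482 cm² = 4.82×10⁻² m².
Side-by-side slabs ⇒ two capacitors in parallel, each spanning the full gap.
C₁ = κ₁ε₀A₁/d = 2.03 × 8.85×10⁻¹² × 3.39×10⁻² / 4.67×10⁻⁴ = 1.30×10⁻⁹ F.
C₂ = κ₂ε₀A₂/d = 2.89 × 8.85×10⁻¹² × 1.43×10⁻² / 4.67×10⁻⁴ = 7.84×10⁻¹⁰ F.
C = C₁ + C₂ = 2.09×10⁻⁹ F.
Q = CV = 2.09×10⁻⁹ × 31.1 = 6.49×10⁻⁸ C.

Q ≈ 64.9 nC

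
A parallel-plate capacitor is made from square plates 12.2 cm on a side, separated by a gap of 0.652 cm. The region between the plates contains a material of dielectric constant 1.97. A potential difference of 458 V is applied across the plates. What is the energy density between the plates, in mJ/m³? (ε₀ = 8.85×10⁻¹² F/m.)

E = V/d = 458 / 6.52×10⁻³ = 7.02×10⁴ V/m.
u = ½κε₀E² = ½ × 1.97 × 8.85×10⁻¹² × (7.02×10⁴)² = 4.30×10⁻² J/m³.

43.0 mJ/m³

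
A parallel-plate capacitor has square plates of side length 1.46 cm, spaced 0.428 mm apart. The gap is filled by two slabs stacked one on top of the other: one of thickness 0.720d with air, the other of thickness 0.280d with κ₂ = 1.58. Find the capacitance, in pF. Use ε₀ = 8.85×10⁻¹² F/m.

A = (1.46 cm)² = 2.13×10⁻⁴ m².
Stacked slabs ⇒ two capacitors in series, each with the full plate area.
C₁ = κ₁ε₀A/d₁ = 1.00 × 8.85×10⁻¹² × 2.13×10⁻⁴ / 3.08×10⁻⁴ = 6.12×10⁻¹² F.
C₂ = κ₂ε₀A/d₂ = 1.58 × 8.85×10⁻¹² × 2.13×10⁻⁴ / 1.20×10⁻⁴ = 2.49×10⁻¹¹ F.
C = (1/C₁ + 1/C₂)⁻¹ = 4.91×10⁻¹² F.

4.91 pF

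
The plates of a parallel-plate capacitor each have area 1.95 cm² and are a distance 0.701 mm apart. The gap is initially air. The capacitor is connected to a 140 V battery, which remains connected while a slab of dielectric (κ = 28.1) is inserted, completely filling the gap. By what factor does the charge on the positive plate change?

Battery connected ⇒ V is held fixed.
C₂ = 28.1 C₁ and Q = CV, so Q₂/Q₁ = C₂/C₁ = 28.1.

Q₂/Q₁ ≈ 28.1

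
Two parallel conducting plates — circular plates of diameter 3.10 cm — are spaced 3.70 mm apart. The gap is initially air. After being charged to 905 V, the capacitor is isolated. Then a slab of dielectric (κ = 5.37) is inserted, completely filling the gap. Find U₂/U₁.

U₂/U₁ ≈ 0.186

Isolated ⇒ Q is held fixed.
C₂ = 5.37 C₁ and U = Q²/(2C), so U₂/U₁ = C₁/C₂ = 0.186.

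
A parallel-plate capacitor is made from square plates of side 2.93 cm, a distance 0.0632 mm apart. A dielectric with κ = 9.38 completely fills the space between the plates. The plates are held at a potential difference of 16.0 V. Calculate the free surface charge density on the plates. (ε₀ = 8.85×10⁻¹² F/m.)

21.0 μC/m²

A = (2.93 cm)² = 8.58×10⁻⁴ m².
C = κε₀A/d = 9.38 × 8.85×10⁻¹² × 8.58×10⁻⁴ / 6.32×10⁻⁵ = 1.13×10⁻⁹ F.
σ = Q/A = CV/A = 1.13×10⁻⁹ × 16.0 / 8.58×10⁻⁴ = 2.10×10⁻⁵ C/m².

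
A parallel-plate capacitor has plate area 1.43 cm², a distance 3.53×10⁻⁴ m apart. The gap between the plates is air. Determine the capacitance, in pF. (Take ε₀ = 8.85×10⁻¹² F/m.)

C ≈ 3.59 pF

A = 1.43 cm² = 1.43×10⁻⁴ m².
C = ε₀A/d = 8.85×10⁻¹² × 1.43×10⁻⁴ / 3.53×10⁻⁴ = 3.59×10⁻¹² F.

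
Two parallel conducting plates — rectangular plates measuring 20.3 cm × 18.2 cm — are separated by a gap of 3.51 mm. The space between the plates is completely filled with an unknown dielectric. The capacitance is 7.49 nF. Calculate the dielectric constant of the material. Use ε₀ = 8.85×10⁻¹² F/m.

A = 20.3 × 18.2 cm² = 3.69×10⁻² m².
κ = Cd/(ε₀A) = 7.49×10⁻⁹ × 3.51×10⁻³ / (8.85×10⁻¹² × 3.69×10⁻²) = 80.4.

80.4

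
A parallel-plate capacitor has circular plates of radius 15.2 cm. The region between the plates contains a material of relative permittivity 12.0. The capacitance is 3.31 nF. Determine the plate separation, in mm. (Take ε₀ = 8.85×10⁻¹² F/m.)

A = π(15.2 cm)² = 7.26×10⁻² m².
d = κε₀A/C = 12.0 × 8.85×10⁻¹² × 7.26×10⁻² / 3.31×10⁻⁹ = 2.33×10⁻³ m.

d ≈ 2.33 mm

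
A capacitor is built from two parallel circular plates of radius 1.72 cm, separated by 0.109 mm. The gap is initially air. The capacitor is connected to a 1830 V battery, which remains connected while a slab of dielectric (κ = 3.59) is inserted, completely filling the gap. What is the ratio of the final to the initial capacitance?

C = κε₀A/d scales with κ, so C₂/C₁ = κ = 3.59.

3.59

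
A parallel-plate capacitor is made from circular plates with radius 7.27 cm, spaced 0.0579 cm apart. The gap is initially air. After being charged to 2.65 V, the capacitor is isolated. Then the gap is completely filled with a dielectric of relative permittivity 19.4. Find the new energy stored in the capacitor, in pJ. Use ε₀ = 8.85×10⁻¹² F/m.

45.9 pJ

A = π(7.27 cm)² = 1.66×10⁻² m².
Initially C₁ = ε₀A/d = 8.85×10⁻¹² × 1.66×10⁻² / 5.79×10⁻⁴ = 2.54×10⁻¹⁰ F.
U₁ = 8.91×10⁻¹⁰ J.
Isolated ⇒ Q is held fixed. C₂ = 19.4 C₁ and U = Q²/(2C), so U₂/U₁ = C₁/C₂ = 0.0515.
U₂ = 0.0515 × 8.91×10⁻¹⁰ = 4.59×10⁻¹¹ J.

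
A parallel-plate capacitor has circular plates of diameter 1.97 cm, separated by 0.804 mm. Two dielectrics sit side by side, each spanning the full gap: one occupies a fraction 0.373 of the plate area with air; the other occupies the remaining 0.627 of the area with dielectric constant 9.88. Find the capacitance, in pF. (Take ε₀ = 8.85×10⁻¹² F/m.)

A = π(1.97/2 cm)² = 3.05×10⁻⁴ m².
Side-by-side slabs ⇒ two capacitors in parallel, each spanning the full gap.
C₁ = κ₁ε₀A₁/d = 1.00 × 8.85×10⁻¹² × 1.14×10⁻⁴ / 8.04×10⁻⁴ = 1.25×10⁻¹² F.
C₂ = κ₂ε₀A₂/d = 9.88 × 8.85×10⁻¹² × 1.91×10⁻⁴ / 8.04×10⁻⁴ = 2.08×10⁻¹¹ F.
C = C₁ + C₂ = 2.20×10⁻¹¹ F.

22.0 pF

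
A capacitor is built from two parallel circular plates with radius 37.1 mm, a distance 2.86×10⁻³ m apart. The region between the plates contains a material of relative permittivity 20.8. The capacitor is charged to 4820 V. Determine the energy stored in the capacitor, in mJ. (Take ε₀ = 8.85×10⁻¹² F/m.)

A = π(37.1 mm)² = 4.32×10⁻³ m².
C = κε₀A/d = 20.8 × 8.85×10⁻¹² × 4.32×10⁻³ / 2.86×10⁻³ = 2.78×10⁻¹⁰ F.
U = ½CV² = ½ × 2.78×10⁻¹⁰ × (4820)² = 3.23×10⁻³ J.

U ≈ 3.23 mJ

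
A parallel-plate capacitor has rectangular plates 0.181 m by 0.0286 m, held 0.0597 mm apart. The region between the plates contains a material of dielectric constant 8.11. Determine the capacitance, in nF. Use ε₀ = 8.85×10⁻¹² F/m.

A = 0.181 × 0.0286 m² = 5.18×10⁻³ m².
C = κε₀A/d = 8.11 × 8.85×10⁻¹² × 5.18×10⁻³ / 5.97×10⁻⁵ = 6.22×10⁻⁹ F.

6.22 nF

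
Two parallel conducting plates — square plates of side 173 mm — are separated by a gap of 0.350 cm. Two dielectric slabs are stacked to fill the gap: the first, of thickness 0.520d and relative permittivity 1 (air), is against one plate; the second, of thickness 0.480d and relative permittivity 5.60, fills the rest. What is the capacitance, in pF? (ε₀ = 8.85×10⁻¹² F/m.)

125 pF

A = (173 mm)² = 2.99×10⁻² m².
Stacked slabs ⇒ two capacitors in series, each with the full plate area.
C₁ = κ₁ε₀A/d₁ = 1.00 × 8.85×10⁻¹² × 2.99×10⁻² / 1.82×10⁻³ = 1.46×10⁻¹⁰ F.
C₂ = κ₂ε₀A/d₂ = 5.60 × 8.85×10⁻¹² × 2.99×10⁻² / 1.68×10⁻³ = 8.83×10⁻¹⁰ F.
C = (1/C₁ + 1/C₂)⁻¹ = 1.25×10⁻¹⁰ F.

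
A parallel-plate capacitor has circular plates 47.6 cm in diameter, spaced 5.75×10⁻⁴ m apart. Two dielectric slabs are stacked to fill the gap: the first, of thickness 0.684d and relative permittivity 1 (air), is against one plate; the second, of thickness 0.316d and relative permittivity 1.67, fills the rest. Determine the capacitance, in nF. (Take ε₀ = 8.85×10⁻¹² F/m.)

3.14 nF

A = π(47.6/2 cm)² = 0.178 m².
Stacked slabs ⇒ two capacitors in series, each with the full plate area.
C₁ = κ₁ε₀A/d₁ = 1.00 × 8.85×10⁻¹² × 0.178 / 3.93×10⁻⁴ = 4.00×10⁻⁹ F.
C₂ = κ₂ε₀A/d₂ = 1.67 × 8.85×10⁻¹² × 0.178 / 1.82×10⁻⁴ = 1.45×10⁻⁸ F.
C = (1/C₁ + 1/C₂)⁻¹ = 3.14×10⁻⁹ F.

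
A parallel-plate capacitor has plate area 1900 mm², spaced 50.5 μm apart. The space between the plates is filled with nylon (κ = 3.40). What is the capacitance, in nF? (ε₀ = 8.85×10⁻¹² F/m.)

1.13 nF

A = 1900 mm² = 1.90×10⁻³ m².
C = κε₀A/d = 3.40 × 8.85×10⁻¹² × 1.90×10⁻³ / 5.05×10⁻⁵ = 1.13×10⁻⁹ F.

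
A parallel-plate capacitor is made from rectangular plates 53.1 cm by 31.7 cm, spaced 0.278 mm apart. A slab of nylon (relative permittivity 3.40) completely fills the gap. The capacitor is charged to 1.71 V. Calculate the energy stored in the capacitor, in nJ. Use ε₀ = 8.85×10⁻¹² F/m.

A = 53.1 × 31.7 cm² = 0.168 m².
C = κε₀A/d = 3.40 × 8.85×10⁻¹² × 0.168 / 2.78×10⁻⁴ = 1.82×10⁻⁸ F.
U = ½CV² = ½ × 1.82×10⁻⁸ × (1.71)² = 2.66×10⁻⁸ J.

U ≈ 26.6 nJ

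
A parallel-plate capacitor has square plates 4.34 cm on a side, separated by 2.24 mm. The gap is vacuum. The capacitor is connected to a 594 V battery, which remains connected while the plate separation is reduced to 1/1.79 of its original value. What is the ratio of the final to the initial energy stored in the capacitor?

Battery connected ⇒ V is held fixed.
C₂ = 1.79 C₁ and U = ½CV², so U₂/U₁ = C₂/C₁ = 1.79.

1.79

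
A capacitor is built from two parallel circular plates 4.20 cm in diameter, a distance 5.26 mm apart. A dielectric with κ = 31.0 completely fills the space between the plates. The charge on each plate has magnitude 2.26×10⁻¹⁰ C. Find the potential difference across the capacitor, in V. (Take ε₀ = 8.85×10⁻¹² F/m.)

A = π(4.20/2 cm)² = 1.39×10⁻³ m².
C = κε₀A/d = 31.0 × 8.85×10⁻¹² × 1.39×10⁻³ / 5.26×10⁻³ = 7.23×10⁻¹¹ F.
V = Q/C = 2.26×10⁻¹⁰ / 7.23×10⁻¹¹ = 3.13 V.

V ≈ 3.13 V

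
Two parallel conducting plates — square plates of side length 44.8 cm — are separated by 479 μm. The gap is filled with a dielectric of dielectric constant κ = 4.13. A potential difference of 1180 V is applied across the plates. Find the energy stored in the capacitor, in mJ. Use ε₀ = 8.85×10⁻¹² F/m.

A = (44.8 cm)² = 0.201 m².
C = κε₀A/d = 4.13 × 8.85×10⁻¹² × 0.201 / 4.79×10⁻⁴ = 1.53×10⁻⁸ F.
U = ½CV² = ½ × 1.53×10⁻⁸ × (1180)² = 1.07×10⁻² J.

U ≈ 10.7 mJ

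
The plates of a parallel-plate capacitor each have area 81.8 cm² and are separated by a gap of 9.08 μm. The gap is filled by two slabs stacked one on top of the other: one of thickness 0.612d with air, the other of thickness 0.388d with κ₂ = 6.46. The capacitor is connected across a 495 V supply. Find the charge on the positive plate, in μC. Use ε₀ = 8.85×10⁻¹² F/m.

Q ≈ 5.87 μC

A = 81.8 cm² = 8.18×10⁻³ m².
Stacked slabs ⇒ two capacitors in series, each with the full plate area.
C₁ = κ₁ε₀A/d₁ = 1.00 × 8.85×10⁻¹² × 8.18×10⁻³ / 5.56×10⁻⁶ = 1.30×10⁻⁸ F.
C₂ = κ₂ε₀A/d₂ = 6.46 × 8.85×10⁻¹² × 8.18×10⁻³ / 3.52×10⁻⁶ = 1.33×10⁻⁷ F.
C = (1/C₁ + 1/C₂)⁻¹ = 1.19×10⁻⁸ F.
Q = CV = 1.19×10⁻⁸ × 495 = 5.87×10⁻⁶ C.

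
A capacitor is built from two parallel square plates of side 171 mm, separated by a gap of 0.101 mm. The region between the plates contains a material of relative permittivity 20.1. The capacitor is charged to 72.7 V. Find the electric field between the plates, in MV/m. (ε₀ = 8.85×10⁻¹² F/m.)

0.720 MV/m

E = V/d = 72.7 / 1.01×10⁻⁴ = 7.20×10⁵ V/m.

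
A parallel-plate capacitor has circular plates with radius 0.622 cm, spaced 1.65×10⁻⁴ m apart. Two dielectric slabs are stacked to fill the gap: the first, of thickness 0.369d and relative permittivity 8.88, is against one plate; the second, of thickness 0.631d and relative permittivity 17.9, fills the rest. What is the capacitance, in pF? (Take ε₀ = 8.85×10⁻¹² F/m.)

C ≈ 84.9 pF

A = π(0.622 cm)² = 1.22×10⁻⁴ m².
Stacked slabs ⇒ two capacitors in series, each with the full plate area.
C₁ = κ₁ε₀A/d₁ = 8.88 × 8.85×10⁻¹² × 1.22×10⁻⁴ / 6.09×10⁻⁵ = 1.57×10⁻¹⁰ F.
C₂ = κ₂ε₀A/d₂ = 17.9 × 8.85×10⁻¹² × 1.22×10⁻⁴ / 1.04×10⁻⁴ = 1.85×10⁻¹⁰ F.
C = (1/C₁ + 1/C₂)⁻¹ = 8.49×10⁻¹¹ F.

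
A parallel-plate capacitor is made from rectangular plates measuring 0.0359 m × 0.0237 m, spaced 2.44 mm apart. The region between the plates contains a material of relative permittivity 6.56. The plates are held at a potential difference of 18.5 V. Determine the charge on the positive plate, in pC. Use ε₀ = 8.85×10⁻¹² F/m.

A = 0.0359 × 0.0237 m² = 8.51×10⁻⁴ m².
C = κε₀A/d = 6.56 × 8.85×10⁻¹² × 8.51×10⁻⁴ / 2.44×10⁻³ = 2.02×10⁻¹¹ F.
Q = CV = 2.02×10⁻¹¹ × 18.5 = 3.75×10⁻¹⁰ C.

Q ≈ 375 pC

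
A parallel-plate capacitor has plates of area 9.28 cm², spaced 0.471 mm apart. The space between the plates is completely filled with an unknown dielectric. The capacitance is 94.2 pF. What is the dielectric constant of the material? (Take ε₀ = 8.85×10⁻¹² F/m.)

5.40

A = 9.28 cm² = 9.28×10⁻⁴ m².
κ = Cd/(ε₀A) = 9.42×10⁻¹¹ × 4.71×10⁻⁴ / (8.85×10⁻¹² × 9.28×10⁻⁴) = 5.40.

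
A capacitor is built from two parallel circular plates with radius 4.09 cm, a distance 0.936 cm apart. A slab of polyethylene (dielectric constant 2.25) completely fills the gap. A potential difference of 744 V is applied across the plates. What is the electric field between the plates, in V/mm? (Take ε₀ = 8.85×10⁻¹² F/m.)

E = V/d = 744 / 9.36×10⁻³ = 7.95×10⁴ V/m.

E ≈ 79.5 V/mm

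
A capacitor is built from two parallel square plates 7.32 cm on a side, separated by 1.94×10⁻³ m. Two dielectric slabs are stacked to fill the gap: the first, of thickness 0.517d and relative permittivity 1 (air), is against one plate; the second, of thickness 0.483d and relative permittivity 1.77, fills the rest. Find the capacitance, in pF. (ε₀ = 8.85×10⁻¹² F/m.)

A = (7.32 cm)² = 5.36×10⁻³ m².
Stacked slabs ⇒ two capacitors in series, each with the full plate area.
C₁ = κ₁ε₀A/d₁ = 1.00 × 8.85×10⁻¹² × 5.36×10⁻³ / 1.00×10⁻³ = 4.73×10⁻¹¹ F.
C₂ = κ₂ε₀A/d₂ = 1.77 × 8.85×10⁻¹² × 5.36×10⁻³ / 9.37×10⁻⁴ = 8.96×10⁻¹¹ F.
C = (1/C₁ + 1/C₂)⁻¹ = 3.09×10⁻¹¹ F.

30.9 pF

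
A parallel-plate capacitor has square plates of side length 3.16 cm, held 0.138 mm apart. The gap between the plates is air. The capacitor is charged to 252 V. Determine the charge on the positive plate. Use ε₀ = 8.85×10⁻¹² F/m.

A = (3.16 cm)² = 9.99×10⁻⁴ m².
C = ε₀A/d = 8.85×10⁻¹² × 9.99×10⁻⁴ / 1.38×10⁻⁴ = 6.40×10⁻¹¹ F.
Q = CV = 6.40×10⁻¹¹ × 252 = 1.61×10⁻⁸ C.

Q ≈ 16.1 nC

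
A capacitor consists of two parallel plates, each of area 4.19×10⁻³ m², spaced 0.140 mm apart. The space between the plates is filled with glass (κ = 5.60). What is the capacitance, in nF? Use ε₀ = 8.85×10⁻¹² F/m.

C = κε₀A/d = 5.60 × 8.85×10⁻¹² × 4.19×10⁻³ / 1.40×10⁻⁴ = 1.48×10⁻⁹ F.

1.48 nF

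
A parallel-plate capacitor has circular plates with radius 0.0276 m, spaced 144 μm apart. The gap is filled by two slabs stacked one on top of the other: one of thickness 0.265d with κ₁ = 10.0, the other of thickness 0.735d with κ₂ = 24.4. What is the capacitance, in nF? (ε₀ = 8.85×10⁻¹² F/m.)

C ≈ 2.60 nF

A = π(0.0276 m)² = 2.39×10⁻³ m².
Stacked slabs ⇒ two capacitors in series, each with the full plate area.
C₁ = κ₁ε₀A/d₁ = 10.0 × 8.85×10⁻¹² × 2.39×10⁻³ / 3.82×10⁻⁵ = 5.55×10⁻⁹ F.
C₂ = κ₂ε₀A/d₂ = 24.4 × 8.85×10⁻¹² × 2.39×10⁻³ / 1.06×10⁻⁴ = 4.88×10⁻⁹ F.
C = (1/C₁ + 1/C₂)⁻¹ = 2.60×10⁻⁹ F.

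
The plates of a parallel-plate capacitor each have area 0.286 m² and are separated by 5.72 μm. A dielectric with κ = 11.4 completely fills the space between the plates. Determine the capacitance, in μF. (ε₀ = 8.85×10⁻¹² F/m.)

C ≈ 5.04 μF

C = κε₀A/d = 11.4 × 8.85×10⁻¹² × 0.286 / 5.72×10⁻⁶ = 5.04×10⁻⁶ F.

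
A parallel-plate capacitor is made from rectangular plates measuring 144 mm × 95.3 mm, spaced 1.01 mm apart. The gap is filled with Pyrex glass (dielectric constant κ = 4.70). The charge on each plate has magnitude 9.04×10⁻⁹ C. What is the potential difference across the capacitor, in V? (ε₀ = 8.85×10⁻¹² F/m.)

A = 144 × 95.3 mm² = 1.37×10⁻² m².
C = κε₀A/d = 4.70 × 8.85×10⁻¹² × 1.37×10⁻² / 1.01×10⁻³ = 5.65×10⁻¹⁰ F.
V = Q/C = 9.04×10⁻⁹ / 5.65×10⁻¹⁰ = 16.0 V.

16.0 V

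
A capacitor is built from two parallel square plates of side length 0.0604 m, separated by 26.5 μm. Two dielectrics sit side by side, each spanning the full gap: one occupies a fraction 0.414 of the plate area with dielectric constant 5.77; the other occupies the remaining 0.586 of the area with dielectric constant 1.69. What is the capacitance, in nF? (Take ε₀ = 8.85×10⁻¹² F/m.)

4.12 nF

A = (0.0604 m)² = 3.65×10⁻³ m².
Side-by-side slabs ⇒ two capacitors in parallel, each spanning the full gap.
C₁ = κ₁ε₀A₁/d = 5.77 × 8.85×10⁻¹² × 1.51×10⁻³ / 2.65×10⁻⁵ = 2.91×10⁻⁹ F.
C₂ = κ₂ε₀A₂/d = 1.69 × 8.85×10⁻¹² × 2.14×10⁻³ / 2.65×10⁻⁵ = 1.21×10⁻⁹ F.
C = C₁ + C₂ = 4.12×10⁻⁹ F.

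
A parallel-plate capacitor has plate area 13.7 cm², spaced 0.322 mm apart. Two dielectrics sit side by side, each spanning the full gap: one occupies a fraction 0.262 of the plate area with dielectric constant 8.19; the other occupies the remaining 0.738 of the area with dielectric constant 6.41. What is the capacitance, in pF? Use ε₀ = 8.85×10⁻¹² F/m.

259 pF

A = 13.7 cm² = 1.37×10⁻³ m².
Side-by-side slabs ⇒ two capacitors in parallel, each spanning the full gap.
C₁ = κ₁ε₀A₁/d = 8.19 × 8.85×10⁻¹² × 3.59×10⁻⁴ / 3.22×10⁻⁴ = 8.08×10⁻¹¹ F.
C₂ = κ₂ε₀A₂/d = 6.41 × 8.85×10⁻¹² × 1.01×10⁻³ / 3.22×10⁻⁴ = 1.78×10⁻¹⁰ F.
C = C₁ + C₂ = 2.59×10⁻¹⁰ F.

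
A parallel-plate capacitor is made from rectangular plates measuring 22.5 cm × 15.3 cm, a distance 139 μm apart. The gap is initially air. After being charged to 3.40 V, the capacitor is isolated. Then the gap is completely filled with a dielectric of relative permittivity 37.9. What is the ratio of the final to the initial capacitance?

C = κε₀A/d scales with κ, so C₂/C₁ = κ = 37.9.

37.9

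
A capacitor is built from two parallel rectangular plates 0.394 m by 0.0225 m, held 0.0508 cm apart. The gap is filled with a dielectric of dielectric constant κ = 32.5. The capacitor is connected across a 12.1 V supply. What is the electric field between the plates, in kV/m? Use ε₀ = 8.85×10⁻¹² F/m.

E ≈ 23.8 kV/m

E = V/d = 12.1 / 5.08×10⁻⁴ = 2.38×10⁴ V/m.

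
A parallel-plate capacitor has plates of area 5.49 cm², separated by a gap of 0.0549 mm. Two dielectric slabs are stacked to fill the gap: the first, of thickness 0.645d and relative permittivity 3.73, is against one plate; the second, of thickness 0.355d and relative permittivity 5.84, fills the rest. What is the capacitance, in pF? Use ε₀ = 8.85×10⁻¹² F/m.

A = 5.49 cm² = 5.49×10⁻⁴ m².
Stacked slabs ⇒ two capacitors in series, each with the full plate area.
C₁ = κ₁ε₀A/d₁ = 3.73 × 8.85×10⁻¹² × 5.49×10⁻⁴ / 3.54×10⁻⁵ = 5.12×10⁻¹⁰ F.
C₂ = κ₂ε₀A/d₂ = 5.84 × 8.85×10⁻¹² × 5.49×10⁻⁴ / 1.95×10⁻⁵ = 1.46×10⁻⁹ F.
C = (1/C₁ + 1/C₂)⁻¹ = 3.79×10⁻¹⁰ F.

C ≈ 379 pF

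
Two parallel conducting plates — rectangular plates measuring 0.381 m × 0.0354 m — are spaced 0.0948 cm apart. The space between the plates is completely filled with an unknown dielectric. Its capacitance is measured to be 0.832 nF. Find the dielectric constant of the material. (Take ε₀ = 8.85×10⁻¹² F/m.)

A = 0.381 × 0.0354 m² = 1.35×10⁻² m².
κ = Cd/(ε₀A) = 8.32×10⁻¹⁰ × 9.48×10⁻⁴ / (8.85×10⁻¹² × 1.35×10⁻²) = 6.61.

κ ≈ 6.61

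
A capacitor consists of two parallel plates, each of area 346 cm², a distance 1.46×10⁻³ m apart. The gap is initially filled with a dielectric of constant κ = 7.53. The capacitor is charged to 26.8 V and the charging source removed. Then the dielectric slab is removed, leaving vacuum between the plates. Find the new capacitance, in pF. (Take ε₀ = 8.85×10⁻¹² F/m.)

C ≈ 210 pF

A = 346 cm² = 3.46×10⁻² m².
Initially C₁ = κε₀A/d = 7.53 × 8.85×10⁻¹² × 3.46×10⁻² / 1.46×10⁻³ = 1.58×10⁻⁹ F.
C = κε₀A/d scales with κ, so C₂/C₁ = 1/κ = 1/7.53 = 0.133.
C₂ = 0.133 × 1.58×10⁻⁹ = 2.10×10⁻¹⁰ F.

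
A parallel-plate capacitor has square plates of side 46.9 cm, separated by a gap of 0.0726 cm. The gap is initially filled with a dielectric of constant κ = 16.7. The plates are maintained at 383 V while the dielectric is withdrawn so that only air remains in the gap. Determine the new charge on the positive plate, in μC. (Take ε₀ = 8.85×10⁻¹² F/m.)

1.03 μC

A = (46.9 cm)² = 0.220 m².
Initially C₁ = κε₀A/d = 16.7 × 8.85×10⁻¹² × 0.220 / 7.26×10⁻⁴ = 4.48×10⁻⁸ F.
Q₁ = 1.72×10⁻⁵ C.
Battery connected ⇒ V is held fixed. C₂ = 0.0599 C₁ and Q = CV, so Q₂/Q₁ = C₂/C₁ = 0.0599.
Q₂ = 0.0599 × 1.72×10⁻⁵ = 1.03×10⁻⁶ C.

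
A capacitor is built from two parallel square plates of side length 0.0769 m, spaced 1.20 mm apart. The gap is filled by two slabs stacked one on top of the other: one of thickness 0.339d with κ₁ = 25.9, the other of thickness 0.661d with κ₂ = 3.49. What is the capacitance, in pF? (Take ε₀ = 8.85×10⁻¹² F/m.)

A = (0.0769 m)² = 5.91×10⁻³ m².
Stacked slabs ⇒ two capacitors in series, each with the full plate area.
C₁ = κ₁ε₀A/d₁ = 25.9 × 8.85×10⁻¹² × 5.91×10⁻³ / 4.07×10⁻⁴ = 3.33×10⁻⁹ F.
C₂ = κ₂ε₀A/d₂ = 3.49 × 8.85×10⁻¹² × 5.91×10⁻³ / 7.93×10⁻⁴ = 2.30×10⁻¹⁰ F.
C = (1/C₁ + 1/C₂)⁻¹ = 2.15×10⁻¹⁰ F.

215 pF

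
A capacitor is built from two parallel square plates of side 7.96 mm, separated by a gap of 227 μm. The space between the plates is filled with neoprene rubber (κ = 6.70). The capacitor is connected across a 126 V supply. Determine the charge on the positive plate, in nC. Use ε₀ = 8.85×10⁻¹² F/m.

A = (7.96 mm)² = 6.34×10⁻⁵ m².
C = κε₀A/d = 6.70 × 8.85×10⁻¹² × 6.34×10⁻⁵ / 2.27×10⁻⁴ = 1.66×10⁻¹¹ F.
Q = CV = 1.66×10⁻¹¹ × 126 = 2.09×10⁻⁹ C.

Q ≈ 2.09 nC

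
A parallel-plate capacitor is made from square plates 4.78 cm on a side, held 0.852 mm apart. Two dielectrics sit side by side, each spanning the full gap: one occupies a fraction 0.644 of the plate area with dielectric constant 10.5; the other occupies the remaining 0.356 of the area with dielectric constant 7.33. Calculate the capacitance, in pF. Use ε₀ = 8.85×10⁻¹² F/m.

222 pF

A = (4.78 cm)² = 2.28×10⁻³ m².
Side-by-side slabs ⇒ two capacitors in parallel, each spanning the full gap.
C₁ = κ₁ε₀A₁/d = 10.5 × 8.85×10⁻¹² × 1.47×10⁻³ / 8.52×10⁻⁴ = 1.60×10⁻¹⁰ F.
C₂ = κ₂ε₀A₂/d = 7.33 × 8.85×10⁻¹² × 8.13×10⁻⁴ / 8.52×10⁻⁴ = 6.19×10⁻¹¹ F.
C = C₁ + C₂ = 2.22×10⁻¹⁰ F.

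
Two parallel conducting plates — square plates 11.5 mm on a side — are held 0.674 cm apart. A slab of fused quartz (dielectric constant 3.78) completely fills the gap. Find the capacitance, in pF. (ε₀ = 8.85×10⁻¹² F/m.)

A = (11.5 mm)² = 1.32×10⁻⁴ m².
C = κε₀A/d = 3.78 × 8.85×10⁻¹² × 1.32×10⁻⁴ / 6.74×10⁻³ = 6.56×10⁻¹³ F.

0.656 pF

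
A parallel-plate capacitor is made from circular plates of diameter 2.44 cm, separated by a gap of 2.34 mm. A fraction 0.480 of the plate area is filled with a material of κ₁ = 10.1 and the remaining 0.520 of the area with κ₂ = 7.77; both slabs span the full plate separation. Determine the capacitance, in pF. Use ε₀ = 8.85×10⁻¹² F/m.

A = π(2.44/2 cm)² = 4.68×10⁻⁴ m².
Side-by-side slabs ⇒ two capacitors in parallel, each spanning the full gap.
C₁ = κ₁ε₀A₁/d = 10.1 × 8.85×10⁻¹² × 2.24×10⁻⁴ / 2.34×10⁻³ = 8.57×10⁻¹² F.
C₂ = κ₂ε₀A₂/d = 7.77 × 8.85×10⁻¹² × 2.43×10⁻⁴ / 2.34×10⁻³ = 7.15×10⁻¹² F.
C = C₁ + C₂ = 1.57×10⁻¹¹ F.

C ≈ 15.7 pF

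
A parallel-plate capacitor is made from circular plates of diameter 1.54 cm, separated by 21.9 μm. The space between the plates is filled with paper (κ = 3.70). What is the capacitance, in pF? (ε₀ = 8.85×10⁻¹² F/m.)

279 pF

A = π(1.54/2 cm)² = 1.86×10⁻⁴ m².
C = κε₀A/d = 3.70 × 8.85×10⁻¹² × 1.86×10⁻⁴ / 2.19×10⁻⁵ = 2.79×10⁻¹⁰ F.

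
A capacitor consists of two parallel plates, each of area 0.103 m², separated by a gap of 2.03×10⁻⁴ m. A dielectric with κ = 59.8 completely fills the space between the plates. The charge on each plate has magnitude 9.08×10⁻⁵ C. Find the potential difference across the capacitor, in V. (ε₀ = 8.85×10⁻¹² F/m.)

C = κε₀A/d = 59.8 × 8.85×10⁻¹² × 0.103 / 2.03×10⁻⁴ = 2.69×10⁻⁷ F.
V = Q/C = 9.08×10⁻⁵ / 2.69×10⁻⁷ = 3.38×10² V.

V ≈ 338 V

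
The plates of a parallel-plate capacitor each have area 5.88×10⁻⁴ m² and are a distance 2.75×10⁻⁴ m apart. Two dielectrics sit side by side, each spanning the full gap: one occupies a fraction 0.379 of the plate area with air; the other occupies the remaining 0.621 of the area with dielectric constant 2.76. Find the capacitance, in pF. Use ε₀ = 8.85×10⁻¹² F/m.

39.6 pF

Side-by-side slabs ⇒ two capacitors in parallel, each spanning the full gap.
C₁ = κ₁ε₀A₁/d = 1.00 × 8.85×10⁻¹² × 2.23×10⁻⁴ / 2.75×10⁻⁴ = 7.17×10⁻¹² F.
C₂ = κ₂ε₀A₂/d = 2.76 × 8.85×10⁻¹² × 3.65×10⁻⁴ / 2.75×10⁻⁴ = 3.24×10⁻¹¹ F.
C = C₁ + C₂ = 3.96×10⁻¹¹ F.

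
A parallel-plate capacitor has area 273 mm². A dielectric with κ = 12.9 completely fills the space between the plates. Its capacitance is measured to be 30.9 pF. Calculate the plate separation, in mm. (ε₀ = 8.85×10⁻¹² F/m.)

d ≈ 1.01 mm

A = 273 mm² = 2.73×10⁻⁴ m².
d = κε₀A/C = 12.9 × 8.85×10⁻¹² × 2.73×10⁻⁴ / 3.09×10⁻¹¹ = 1.01×10⁻³ m.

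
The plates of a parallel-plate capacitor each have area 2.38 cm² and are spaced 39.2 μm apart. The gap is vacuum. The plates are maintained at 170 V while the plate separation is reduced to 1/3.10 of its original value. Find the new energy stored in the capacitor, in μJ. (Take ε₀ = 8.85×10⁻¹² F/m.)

A = 2.38 cm² = 2.38×10⁻⁴ m².
Initially C₁ = ε₀A/d = 8.85×10⁻¹² × 2.38×10⁻⁴ / 3.92×10⁻⁵ = 5.37×10⁻¹¹ F.
U₁ = 7.76×10⁻⁷ J.
Battery connected ⇒ V is held fixed. C₂ = 3.10 C₁ and U = ½CV², so U₂/U₁ = C₂/C₁ = 3.10.
U₂ = 3.10 × 7.76×10⁻⁷ = 2.41×10⁻⁶ J.

U ≈ 2.41 μJ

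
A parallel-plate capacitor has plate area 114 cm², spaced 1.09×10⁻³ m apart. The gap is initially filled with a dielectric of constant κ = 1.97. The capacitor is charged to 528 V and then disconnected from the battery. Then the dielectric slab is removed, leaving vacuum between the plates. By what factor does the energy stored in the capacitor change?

U₂/U₁ ≈ 1.97

Isolated ⇒ Q is held fixed.
C₂ = 0.508 C₁ and U = Q²/(2C), so U₂/U₁ = C₁/C₂ = 1.97.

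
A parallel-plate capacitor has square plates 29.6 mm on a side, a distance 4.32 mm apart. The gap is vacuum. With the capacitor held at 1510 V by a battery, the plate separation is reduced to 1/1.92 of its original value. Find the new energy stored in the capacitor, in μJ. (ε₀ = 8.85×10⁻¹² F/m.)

A = (29.6 mm)² = 8.76×10⁻⁴ m².
Initially C₁ = ε₀A/d = 8.85×10⁻¹² × 8.76×10⁻⁴ / 4.32×10⁻³ = 1.79×10⁻¹² F.
U₁ = 2.05×10⁻⁶ J.
Battery connected ⇒ V is held fixed. C₂ = 1.92 C₁ and U = ½CV², so U₂/U₁ = C₂/C₁ = 1.92.
U₂ = 1.92 × 2.05×10⁻⁶ = 3.93×10⁻⁶ J.

3.93 μJ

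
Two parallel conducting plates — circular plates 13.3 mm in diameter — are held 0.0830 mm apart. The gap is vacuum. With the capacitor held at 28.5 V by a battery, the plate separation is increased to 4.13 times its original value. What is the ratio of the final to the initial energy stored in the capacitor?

Battery connected ⇒ V is held fixed.
C₂ = 0.242 C₁ and U = ½CV², so U₂/U₁ = C₂/C₁ = 0.242.

U₂/U₁ ≈ 0.242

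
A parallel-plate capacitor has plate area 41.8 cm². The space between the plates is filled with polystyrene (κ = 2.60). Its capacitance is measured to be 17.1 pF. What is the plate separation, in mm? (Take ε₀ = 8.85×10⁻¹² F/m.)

A = 41.8 cm² = 4.18×10⁻³ m².
d = κε₀A/C = 2.60 × 8.85×10⁻¹² × 4.18×10⁻³ / 1.71×10⁻¹¹ = 5.62×10⁻³ m.

d ≈ 5.62 mm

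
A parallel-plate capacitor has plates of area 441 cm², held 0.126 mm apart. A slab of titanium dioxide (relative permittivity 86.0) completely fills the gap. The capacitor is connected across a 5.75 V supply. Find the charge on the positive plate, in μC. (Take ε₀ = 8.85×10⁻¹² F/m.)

A = 441 cm² = 4.41×10⁻² m².
C = κε₀A/d = 86.0 × 8.85×10⁻¹² × 4.41×10⁻² / 1.26×10⁻⁴ = 2.66×10⁻⁷ F.
Q = CV = 2.66×10⁻⁷ × 5.75 = 1.53×10⁻⁶ C.

1.53 μC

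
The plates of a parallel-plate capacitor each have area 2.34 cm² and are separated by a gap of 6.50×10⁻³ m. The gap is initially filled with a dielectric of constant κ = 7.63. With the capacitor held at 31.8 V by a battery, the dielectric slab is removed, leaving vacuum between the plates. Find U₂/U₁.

0.131

Battery connected ⇒ V is held fixed.
C₂ = 0.131 C₁ and U = ½CV², so U₂/U₁ = C₂/C₁ = 0.131.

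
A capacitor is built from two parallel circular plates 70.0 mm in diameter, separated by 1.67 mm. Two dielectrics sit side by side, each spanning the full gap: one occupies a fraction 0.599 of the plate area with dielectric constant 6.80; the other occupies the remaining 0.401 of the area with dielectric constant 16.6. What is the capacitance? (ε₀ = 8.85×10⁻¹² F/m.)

A = π(70.0/2 mm)² = 3.85×10⁻³ m².
Side-by-side slabs ⇒ two capacitors in parallel, each spanning the full gap.
C₁ = κ₁ε₀A₁/d = 6.80 × 8.85×10⁻¹² × 2.31×10⁻³ / 1.67×10⁻³ = 8.31×10⁻¹¹ F.
C₂ = κ₂ε₀A₂/d = 16.6 × 8.85×10⁻¹² × 1.54×10⁻³ / 1.67×10⁻³ = 1.36×10⁻¹⁰ F.
C = C₁ + C₂ = 2.19×10⁻¹⁰ F.

219 pF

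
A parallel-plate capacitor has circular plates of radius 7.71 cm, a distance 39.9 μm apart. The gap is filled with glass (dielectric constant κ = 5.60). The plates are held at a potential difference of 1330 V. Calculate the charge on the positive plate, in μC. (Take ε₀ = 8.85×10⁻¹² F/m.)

A = π(7.71 cm)² = 1.87×10⁻² m².
C = κε₀A/d = 5.60 × 8.85×10⁻¹² × 1.87×10⁻² / 3.99×10⁻⁵ = 2.32×10⁻⁸ F.
Q = CV = 2.32×10⁻⁸ × 1330 = 3.09×10⁻⁵ C.

30.9 μC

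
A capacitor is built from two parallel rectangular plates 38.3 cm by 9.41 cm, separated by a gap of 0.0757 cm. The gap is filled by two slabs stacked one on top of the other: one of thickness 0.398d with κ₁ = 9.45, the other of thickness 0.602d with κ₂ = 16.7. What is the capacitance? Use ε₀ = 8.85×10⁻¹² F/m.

5.39 nF

A = 38.3 × 9.41 cm² = 3.60×10⁻² m².
Stacked slabs ⇒ two capacitors in series, each with the full plate area.
C₁ = κ₁ε₀A/d₁ = 9.45 × 8.85×10⁻¹² × 3.60×10⁻² / 3.01×10⁻⁴ = 1.00×10⁻⁸ F.
C₂ = κ₂ε₀A/d₂ = 16.7 × 8.85×10⁻¹² × 3.60×10⁻² / 4.56×10⁻⁴ = 1.17×10⁻⁸ F.
C = (1/C₁ + 1/C₂)⁻¹ = 5.39×10⁻⁹ F.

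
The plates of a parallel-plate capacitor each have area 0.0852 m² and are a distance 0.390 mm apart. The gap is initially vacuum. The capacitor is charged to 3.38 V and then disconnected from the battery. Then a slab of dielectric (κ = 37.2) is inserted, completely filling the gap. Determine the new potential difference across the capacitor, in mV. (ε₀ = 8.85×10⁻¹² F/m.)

Initially C₁ = ε₀A/d = 8.85×10⁻¹² × 8.52×10⁻² / 3.90×10⁻⁴ = 1.93×10⁻⁹ F.
V₁ = 3.38 V.
Isolated ⇒ Q is held fixed. C₂ = 37.2 C₁ and V = Q/C, so V₂/V₁ = C₁/C₂ = 0.0269.
V₂ = 0.0269 × 3.38 = 9.09×10⁻² V.

V ≈ 90.9 mV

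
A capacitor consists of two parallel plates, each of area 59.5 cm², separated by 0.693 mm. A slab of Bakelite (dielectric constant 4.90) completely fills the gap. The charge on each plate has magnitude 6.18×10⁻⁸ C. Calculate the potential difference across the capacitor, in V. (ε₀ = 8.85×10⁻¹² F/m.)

166 V

A = 59.5 cm² = 5.95×10⁻³ m².
C = κε₀A/d = 4.90 × 8.85×10⁻¹² × 5.95×10⁻³ / 6.93×10⁻⁴ = 3.72×10⁻¹⁰ F.
V = Q/C = 6.18×10⁻⁸ / 3.72×10⁻¹⁰ = 1.66×10² V.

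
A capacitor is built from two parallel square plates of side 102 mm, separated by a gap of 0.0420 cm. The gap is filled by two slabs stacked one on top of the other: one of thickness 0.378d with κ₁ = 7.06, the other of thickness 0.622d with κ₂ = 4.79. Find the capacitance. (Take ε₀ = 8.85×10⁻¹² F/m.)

A = (102 mm)² = 1.04×10⁻² m².
Stacked slabs ⇒ two capacitors in series, each with the full plate area.
C₁ = κ₁ε₀A/d₁ = 7.06 × 8.85×10⁻¹² × 1.04×10⁻² / 1.59×10⁻⁴ = 4.09×10⁻⁹ F.
C₂ = κ₂ε₀A/d₂ = 4.79 × 8.85×10⁻¹² × 1.04×10⁻² / 2.61×10⁻⁴ = 1.69×10⁻⁹ F.
C = (1/C₁ + 1/C₂)⁻¹ = 1.20×10⁻⁹ F.

1.20 nF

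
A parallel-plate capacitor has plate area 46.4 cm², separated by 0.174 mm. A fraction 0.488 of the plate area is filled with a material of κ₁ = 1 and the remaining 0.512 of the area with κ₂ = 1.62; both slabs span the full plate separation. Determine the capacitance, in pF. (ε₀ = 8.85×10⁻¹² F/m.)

A = 46.4 cm² = 4.64×10⁻³ m².
Side-by-side slabs ⇒ two capacitors in parallel, each spanning the full gap.
C₁ = κ₁ε₀A₁/d = 1.00 × 8.85×10⁻¹² × 2.26×10⁻³ / 1.74×10⁻⁴ = 1.15×10⁻¹⁰ F.
C₂ = κ₂ε₀A₂/d = 1.62 × 8.85×10⁻¹² × 2.38×10⁻³ / 1.74×10⁻⁴ = 1.96×10⁻¹⁰ F.
C = C₁ + C₂ = 3.11×10⁻¹⁰ F.

311 pF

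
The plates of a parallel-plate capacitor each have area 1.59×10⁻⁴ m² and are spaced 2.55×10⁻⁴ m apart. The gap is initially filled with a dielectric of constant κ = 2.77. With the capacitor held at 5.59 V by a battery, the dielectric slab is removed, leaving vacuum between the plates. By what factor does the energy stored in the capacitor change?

U₂/U₁ ≈ 0.361

Battery connected ⇒ V is held fixed.
C₂ = 0.361 C₁ and U = ½CV², so U₂/U₁ = C₂/C₁ = 0.361.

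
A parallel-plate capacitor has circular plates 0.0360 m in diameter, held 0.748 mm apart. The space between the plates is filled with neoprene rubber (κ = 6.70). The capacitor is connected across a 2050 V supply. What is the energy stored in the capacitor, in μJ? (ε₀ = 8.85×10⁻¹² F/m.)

A = π(0.0360/2 m)² = 1.02×10⁻³ m².
C = κε₀A/d = 6.70 × 8.85×10⁻¹² × 1.02×10⁻³ / 7.48×10⁻⁴ = 8.07×10⁻¹¹ F.
U = ½CV² = ½ × 8.07×10⁻¹¹ × (2050)² = 1.70×10⁻⁴ J.

170 μJ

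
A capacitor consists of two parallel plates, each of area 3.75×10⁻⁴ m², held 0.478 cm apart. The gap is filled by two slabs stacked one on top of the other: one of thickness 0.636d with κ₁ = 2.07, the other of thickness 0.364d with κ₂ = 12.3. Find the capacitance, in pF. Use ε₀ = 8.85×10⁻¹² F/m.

2.06 pF

Stacked slabs ⇒ two capacitors in series, each with the full plate area.
C₁ = κ₁ε₀A/d₁ = 2.07 × 8.85×10⁻¹² × 3.75×10⁻⁴ / 3.04×10⁻³ = 2.26×10⁻¹² F.
C₂ = κ₂ε₀A/d₂ = 12.3 × 8.85×10⁻¹² × 3.75×10⁻⁴ / 1.74×10⁻³ = 2.35×10⁻¹¹ F.
C = (1/C₁ + 1/C₂)⁻¹ = 2.06×10⁻¹² F.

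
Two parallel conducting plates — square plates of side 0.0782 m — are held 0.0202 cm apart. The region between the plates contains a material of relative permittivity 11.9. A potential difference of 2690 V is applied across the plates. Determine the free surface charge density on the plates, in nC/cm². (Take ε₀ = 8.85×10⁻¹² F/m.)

A = (0.0782 m)² = 6.12×10⁻³ m².
C = κε₀A/d = 11.9 × 8.85×10⁻¹² × 6.12×10⁻³ / 2.02×10⁻⁴ = 3.19×10⁻⁹ F.
σ = Q/A = CV/A = 3.19×10⁻⁹ × 2690 / 6.12×10⁻³ = 1.40×10⁻³ C/m².

σ ≈ 140 nC/cm²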